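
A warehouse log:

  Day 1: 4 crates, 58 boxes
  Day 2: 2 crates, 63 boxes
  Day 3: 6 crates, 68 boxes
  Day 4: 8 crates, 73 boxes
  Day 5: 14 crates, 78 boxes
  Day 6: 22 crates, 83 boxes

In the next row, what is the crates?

Crates goes 4, 2, 6, 8, 14, 22 → 36 (each term is the sum of the two before it).

36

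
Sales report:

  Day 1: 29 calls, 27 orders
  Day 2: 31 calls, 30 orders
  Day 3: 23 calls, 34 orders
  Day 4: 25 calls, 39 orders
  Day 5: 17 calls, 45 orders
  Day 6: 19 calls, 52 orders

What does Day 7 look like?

Calls goes 29, 31, 23, 25, 17, 19 → 11 (alternating steps +2, −8, +2, −8, …).
Orders: 27, 30, 34, 39, 45, 52 → 60 (differences are 3, 4, 5, … (increasing by 1 each time)).
So the next line is 11 calls, 60 orders.

11 calls, 60 orders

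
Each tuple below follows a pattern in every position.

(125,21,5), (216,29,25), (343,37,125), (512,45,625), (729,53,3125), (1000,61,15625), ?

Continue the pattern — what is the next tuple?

(1331,69,78125)

First coordinate: perfect cubes: 5³, 6³, 7³, …, so 125, 216, 343, 512, 729, 1000 → 1331.
Second coordinate — +8 each step: 21, 29, 37, 45, 53, 61 → 69.
Third coordinate: 5, 25, 125, 625, 3125, 15625 → 78125 (×5 each step).
Combining the parts gives (1331,69,78125).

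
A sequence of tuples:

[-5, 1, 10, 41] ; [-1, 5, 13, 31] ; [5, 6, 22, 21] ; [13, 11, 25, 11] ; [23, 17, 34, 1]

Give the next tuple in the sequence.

[35, 28, 37, -9]

First part — differences are 4, 6, 8, … (increasing by 2 each time): -5, -1, 5, 13, 23 → 35.
Second part: 1, 5, 6, 11, 17 → 28 (each term is the sum of the two before it).
Third part: alternating steps +3, +9, +3, +9, …, so 10, 13, 22, 25, 34 → 37.
For the fourth part, −10 each step: 41, 31, 21, 11, 1 → -9.
So the next tuple is [35, 28, 37, -9].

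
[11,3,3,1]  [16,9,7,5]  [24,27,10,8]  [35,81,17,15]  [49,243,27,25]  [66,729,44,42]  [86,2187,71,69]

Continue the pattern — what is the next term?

[109,6561,115,113]

For the first entry, differences are 5, 8, 11, … (increasing by 3 each time): 11, 16, 24, 35, 49, 66, 86 → 109.
For the second entry, ×3 each step: 3, 9, 27, 81, 243, 729, 2187 → 6561.
For the third entry, each term is the sum of the two before it: 3, 7, 10, 17, 27, 44, 71 → 115.
Fourth entry goes 1, 5, 8, 15, 25, 42, 69 → 113 (always 2 less than the third entry).
So the next term is [109,6561,115,113].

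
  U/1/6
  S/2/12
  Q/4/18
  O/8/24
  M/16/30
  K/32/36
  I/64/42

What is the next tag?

For the letter, letters move back 2 places in the alphabet: U, S, Q, O, M, K, I → G.
For the second component, ×2 each step: 1, 2, 4, 8, 16, 32, 64 → 128.
Third component: +6 each step; 6, 12, 18, 24, 30, 36, 42 → 48.
So the next tag is G/128/48.

G/128/48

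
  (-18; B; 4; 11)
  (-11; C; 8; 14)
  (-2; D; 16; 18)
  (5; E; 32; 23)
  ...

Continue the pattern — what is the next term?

(14; F; 64; 29)

First component: alternating steps +7, +9, +7, +9, …, so -18, -11, -2, 5 → 14.
Letter: letters move forward 1 place in the alphabet; B, C, D, E → F.
Third component: ×2 each step, so 4, 8, 16, 32 → 64.
Fourth component: differences are 3, 4, 5, … (increasing by 1 each time), so 11, 14, 18, 23 → 29.
Putting it together: (14; F; 64; 29).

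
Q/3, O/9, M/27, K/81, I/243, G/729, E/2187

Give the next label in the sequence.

C/6561

Letter: letters move back 2 places in the alphabet, so Q, O, M, K, I, G, E → C.
Second component: 3, 9, 27, 81, 243, 729, 2187 → 6561 (×3 each step).
So the next label is C/6561.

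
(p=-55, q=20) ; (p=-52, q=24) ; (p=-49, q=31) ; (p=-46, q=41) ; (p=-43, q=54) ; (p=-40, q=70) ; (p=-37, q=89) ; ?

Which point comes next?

(p=-34, q=111)

P — +3 each step: -55, -52, -49, -46, -43, -40, -37 → -34.
For the q, differences are 4, 7, 10, … (increasing by 3 each time): 20, 24, 31, 41, 54, 70, 89 → 111.
So the next point is (p=-34, q=111).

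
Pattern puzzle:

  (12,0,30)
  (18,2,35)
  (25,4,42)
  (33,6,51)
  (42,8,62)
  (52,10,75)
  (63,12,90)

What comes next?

First entry: 12, 18, 25, 33, 42, 52, 63 → 75 (differences are 6, 7, 8, … (increasing by 1 each time)).
Second entry goes 0, 2, 4, 6, 8, 10, 12 → 14 (+2 each step).
Third entry — differences are 5, 7, 9, … (increasing by 2 each time): 30, 35, 42, 51, 62, 75, 90 → 107.
So the next tuple is (75,14,107).

(75,14,107)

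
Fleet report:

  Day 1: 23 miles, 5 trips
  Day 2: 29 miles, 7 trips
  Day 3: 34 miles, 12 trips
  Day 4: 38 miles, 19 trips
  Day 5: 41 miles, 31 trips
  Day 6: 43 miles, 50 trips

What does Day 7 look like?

Miles: differences are 6, 5, 4, … (decreasing by 1 each time), so 23, 29, 34, 38, 41, 43 → 44.
Trips: each term is the sum of the two before it; 5, 7, 12, 19, 31, 50 → 81.
Putting it together: 44 miles, 81 trips.

44 miles, 81 trips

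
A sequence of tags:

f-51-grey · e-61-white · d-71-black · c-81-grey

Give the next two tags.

Letter goes f, e, d, c → b → a (letters move back 1 place in the alphabet).
Second component goes 51, 61, 71, 81 → 91 → 101 (+10 each step).
Shade — repeats grey → white → black: grey, white, black, grey → white → black.
So the next two tags are b-91-white and a-101-black.

b-91-white, a-101-black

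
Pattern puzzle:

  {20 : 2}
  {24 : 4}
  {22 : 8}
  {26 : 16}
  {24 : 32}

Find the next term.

First coordinate — alternating steps +4, −2, +4, −2, …: 20, 24, 22, 26, 24 → 28.
For the second coordinate, ×2 each step: 2, 4, 8, 16, 32 → 64.
Putting it together: {28 : 64}.

{28 : 64}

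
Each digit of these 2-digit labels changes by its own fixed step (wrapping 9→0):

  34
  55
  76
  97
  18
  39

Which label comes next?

50

First digit: +2 each step, mod 10; 3, 5, 7, 9, 1, 3 → 5.
Second digit — +1 each step, mod 10: 4, 5, 6, 7, 8, 9 → 0.
Putting it together: 50.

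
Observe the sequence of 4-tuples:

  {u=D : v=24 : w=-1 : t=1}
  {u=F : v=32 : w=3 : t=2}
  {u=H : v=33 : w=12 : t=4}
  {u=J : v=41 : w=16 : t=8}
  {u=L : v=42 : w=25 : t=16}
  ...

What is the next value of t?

For the t, ×2 each step: 1, 2, 4, 8, 16 → 32.

32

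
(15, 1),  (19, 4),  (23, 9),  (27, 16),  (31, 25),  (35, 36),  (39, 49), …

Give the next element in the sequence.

First slot: 15, 19, 23, 27, 31, 35, 39 → 43 (+4 each step).
Second slot: perfect squares: 1², 2², 3², …; 1, 4, 9, 16, 25, 36, 49 → 64.
So the next element is (43, 64).

(43, 64)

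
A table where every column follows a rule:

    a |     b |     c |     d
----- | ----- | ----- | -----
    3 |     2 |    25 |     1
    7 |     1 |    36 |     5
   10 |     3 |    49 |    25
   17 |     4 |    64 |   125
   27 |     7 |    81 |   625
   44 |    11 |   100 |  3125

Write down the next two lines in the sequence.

Column a: each term is the sum of the two before it; 3, 7, 10, 17, 27, 44 → 71 → 115.
Column b goes 2, 1, 3, 4, 7, 11 → 18 → 29 (each term is the sum of the two before it).
Column c: 25, 36, 49, 64, 81, 100 → 121 → 144 (perfect squares: 5², 6², 7², …).
Column d: 1, 5, 25, 125, 625, 3125 → 15625 → 78125 (×5 each step).
Putting the parts together: 71  18  121  15625 and then 115  29  144  78125.

71  18  121  15625; 115  29  144  78125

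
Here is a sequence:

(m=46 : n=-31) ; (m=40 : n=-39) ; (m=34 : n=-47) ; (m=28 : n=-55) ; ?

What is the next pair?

(m=22 : n=-63)

M — −6 each step: 46, 40, 34, 28 → 22.
N: −8 each step; -31, -39, -47, -55 → -63.
Combining the parts gives (m=22 : n=-63).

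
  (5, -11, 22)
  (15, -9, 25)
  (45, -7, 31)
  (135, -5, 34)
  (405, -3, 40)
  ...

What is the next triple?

First entry: 5, 15, 45, 135, 405 → 1215 (×3 each step).
For the second entry, +2 each step: -11, -9, -7, -5, -3 → -1.
Third entry: alternating steps +3, +6, +3, +6, …; 22, 25, 31, 34, 40 → 43.
So the next triple is (1215, -1, 43).

(1215, -1, 43)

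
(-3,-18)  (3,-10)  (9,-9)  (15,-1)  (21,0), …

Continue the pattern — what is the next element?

(27,8)

First coordinate: +6 each step; -3, 3, 9, 15, 21 → 27.
Second coordinate: -18, -10, -9, -1, 0 → 8 (alternating steps +8, +1, +8, +1, …).
So the next element is (27,8).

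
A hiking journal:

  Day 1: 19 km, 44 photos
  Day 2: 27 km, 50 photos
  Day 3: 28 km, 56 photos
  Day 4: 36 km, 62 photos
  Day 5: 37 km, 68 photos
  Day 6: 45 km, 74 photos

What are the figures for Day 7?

Km goes 19, 27, 28, 36, 37, 45 → 46 (alternating steps +8, +1, +8, +1, …).
Photos: 44, 50, 56, 62, 68, 74 → 80 (+6 each step).
Combining the parts gives 46 km, 80 photos.

46 km, 80 photos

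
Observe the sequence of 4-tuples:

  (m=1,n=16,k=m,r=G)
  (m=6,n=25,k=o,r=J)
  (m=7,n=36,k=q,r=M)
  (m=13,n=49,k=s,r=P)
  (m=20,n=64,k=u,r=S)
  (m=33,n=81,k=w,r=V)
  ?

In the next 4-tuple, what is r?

R: G, J, M, P, S, V → Y (letters move forward 3 places in the alphabet).

Y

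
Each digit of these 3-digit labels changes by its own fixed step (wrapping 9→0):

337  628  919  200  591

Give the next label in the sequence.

First digit: 3, 6, 9, 2, 5 → 8 (+3 each step, mod 10).
For the second digit, −1 each step, mod 10: 3, 2, 1, 0, 9 → 8.
For the third digit, +1 each step, mod 10: 7, 8, 9, 0, 1 → 2.
So the next label is 882.

882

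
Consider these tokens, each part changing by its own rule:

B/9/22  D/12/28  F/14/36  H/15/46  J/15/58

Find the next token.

Letter — letters move forward 2 places in the alphabet: B, D, F, H, J → L.
Second component — differences are 3, 2, 1, … (decreasing by 1 each time): 9, 12, 14, 15, 15 → 14.
Third component: differences are 6, 8, 10, … (increasing by 2 each time); 22, 28, 36, 46, 58 → 72.
Putting it together: L/14/72.

L/14/72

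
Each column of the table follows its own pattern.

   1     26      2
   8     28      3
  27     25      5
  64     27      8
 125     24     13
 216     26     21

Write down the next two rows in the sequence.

First component goes 1, 8, 27, 64, 125, 216 → 343 → 512 (perfect cubes: 1³, 2³, 3³, …).
Second component: alternating steps +2, −3, +2, −3, …, so 26, 28, 25, 27, 24, 26 → 23 → 25.
Third component: each term is the sum of the two before it; 2, 3, 5, 8, 13, 21 → 34 → 55.
So the next two rows are 343  23  34 and 512  25  55.

343  23  34; 512  25  55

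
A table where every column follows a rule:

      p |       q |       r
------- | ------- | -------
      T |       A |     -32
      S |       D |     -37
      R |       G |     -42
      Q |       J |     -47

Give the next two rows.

P  M  -52; O  P  -57

Column p: letters move back 1 place in the alphabet; T, S, R, Q → P → O.
Column q — letters move forward 3 places in the alphabet: A, D, G, J → M → P.
Column r goes -32, -37, -42, -47 → -52 → -57 (−5 each step).
So the next two rows are P  M  -52 and O  P  -57.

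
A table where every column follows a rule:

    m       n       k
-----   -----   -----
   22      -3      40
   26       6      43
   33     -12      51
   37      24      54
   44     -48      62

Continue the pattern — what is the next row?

Column m — alternating steps +4, +7, +4, +7, …: 22, 26, 33, 37, 44 → 48.
Column n — ×(-2) each step: -3, 6, -12, 24, -48 → 96.
Column k: 40, 43, 51, 54, 62 → 65 (alternating steps +3, +8, +3, +8, …).
Putting it together: 48  96  65.

48  96  65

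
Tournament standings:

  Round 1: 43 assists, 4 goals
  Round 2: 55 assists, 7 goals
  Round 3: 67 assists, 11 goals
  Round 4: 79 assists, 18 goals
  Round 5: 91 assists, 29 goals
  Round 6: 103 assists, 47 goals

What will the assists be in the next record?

115

Assists: +12 each step; 43, 55, 67, 79, 91, 103 → 115.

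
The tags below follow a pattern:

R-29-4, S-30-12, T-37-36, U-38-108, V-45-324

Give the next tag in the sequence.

Letter: R, S, T, U, V → W (letters move forward 1 place in the alphabet).
For the second component, alternating steps +1, +7, +1, +7, …: 29, 30, 37, 38, 45 → 46.
For the third component, ×3 each step: 4, 12, 36, 108, 324 → 972.
Putting it together: W-46-972.

W-46-972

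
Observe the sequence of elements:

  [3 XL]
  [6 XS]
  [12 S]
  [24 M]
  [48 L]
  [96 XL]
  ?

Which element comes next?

[192 XS]

First slot: ×2 each step; 3, 6, 12, 24, 48, 96 → 192.
Size: repeats XL → XS → S → M → L, so XL, XS, S, M, L, XL → XS.
So the next element is [192 XS].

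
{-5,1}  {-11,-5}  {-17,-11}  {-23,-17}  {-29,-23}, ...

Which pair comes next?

First part — −6 each step: -5, -11, -17, -23, -29 → -35.
For the second part, always the previous value of the first part: 1, -5, -11, -17, -23 → -29.
Combining the parts gives {-35,-29}.

{-35,-29}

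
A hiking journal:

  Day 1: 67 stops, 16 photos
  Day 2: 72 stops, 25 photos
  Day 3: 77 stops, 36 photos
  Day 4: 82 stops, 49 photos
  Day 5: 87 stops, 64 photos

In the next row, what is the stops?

92

Stops: +5 each step, so 67, 72, 77, 82, 87 → 92.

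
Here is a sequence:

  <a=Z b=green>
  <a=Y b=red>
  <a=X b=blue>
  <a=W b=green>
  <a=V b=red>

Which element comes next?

<a=U b=blue>

A — letters move back 1 place in the alphabet: Z, Y, X, W, V → U.
B goes green, red, blue, green, red → blue (repeats green → red → blue).
Combining the parts gives <a=U b=blue>.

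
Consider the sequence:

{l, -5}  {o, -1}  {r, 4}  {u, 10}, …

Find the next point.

Letter — letters move forward 3 places in the alphabet: l, o, r, u → x.
Second part: differences are 4, 5, 6, … (increasing by 1 each time), so -5, -1, 4, 10 → 17.
Putting it together: {x, 17}.

{x, 17}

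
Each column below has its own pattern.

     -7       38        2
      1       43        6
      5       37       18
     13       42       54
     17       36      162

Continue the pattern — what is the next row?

First component goes -7, 1, 5, 13, 17 → 25 (alternating steps +8, +4, +8, +4, …).
Second component goes 38, 43, 37, 42, 36 → 41 (alternating steps +5, −6, +5, −6, …).
Third component: ×3 each step; 2, 6, 18, 54, 162 → 486.
Putting it together: 25  41  486.

25  41  486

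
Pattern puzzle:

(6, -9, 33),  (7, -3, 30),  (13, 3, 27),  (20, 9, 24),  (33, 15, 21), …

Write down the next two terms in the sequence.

First coordinate: each term is the sum of the two before it, so 6, 7, 13, 20, 33 → 53 → 86.
Second coordinate: -9, -3, 3, 9, 15 → 21 → 27 (+6 each step).
For the third coordinate, −3 each step: 33, 30, 27, 24, 21 → 18 → 15.
So the next two terms are (53, 21, 18) and (86, 27, 15).

(53, 21, 18), (86, 27, 15)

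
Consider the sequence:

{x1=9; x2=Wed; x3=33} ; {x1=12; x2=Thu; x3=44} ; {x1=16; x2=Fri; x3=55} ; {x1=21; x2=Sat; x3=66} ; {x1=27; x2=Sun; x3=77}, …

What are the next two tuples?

X1 goes 9, 12, 16, 21, 27 → 34 → 42 (differences are 3, 4, 5, … (increasing by 1 each time)).
X2 — runs through the weekdays Mon→Sun: Wed, Thu, Fri, Sat, Sun → Mon → Tue.
X3 goes 33, 44, 55, 66, 77 → 88 → 99 (+11 each step).
Putting the parts together: {x1=34; x2=Mon; x3=88} and then {x1=42; x2=Tue; x3=99}.

{x1=34; x2=Mon; x3=88}, {x1=42; x2=Tue; x3=99}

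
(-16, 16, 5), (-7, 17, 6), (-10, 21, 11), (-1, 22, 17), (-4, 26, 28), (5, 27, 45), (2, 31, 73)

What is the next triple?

First part goes -16, -7, -10, -1, -4, 5, 2 → 11 (alternating steps +9, −3, +9, −3, …).
Second part: alternating steps +1, +4, +1, +4, …, so 16, 17, 21, 22, 26, 27, 31 → 32.
Third part — each term is the sum of the two before it: 5, 6, 11, 17, 28, 45, 73 → 118.
So the next triple is (11, 32, 118).

(11, 32, 118)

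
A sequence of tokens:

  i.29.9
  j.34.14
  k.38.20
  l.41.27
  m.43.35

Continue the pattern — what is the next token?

n.44.44

Letter: i, j, k, l, m → n (letters move forward 1 place in the alphabet).
Second component: differences are 5, 4, 3, … (decreasing by 1 each time), so 29, 34, 38, 41, 43 → 44.
For the third component, differences are 5, 6, 7, … (increasing by 1 each time): 9, 14, 20, 27, 35 → 44.
So the next token is n.44.44.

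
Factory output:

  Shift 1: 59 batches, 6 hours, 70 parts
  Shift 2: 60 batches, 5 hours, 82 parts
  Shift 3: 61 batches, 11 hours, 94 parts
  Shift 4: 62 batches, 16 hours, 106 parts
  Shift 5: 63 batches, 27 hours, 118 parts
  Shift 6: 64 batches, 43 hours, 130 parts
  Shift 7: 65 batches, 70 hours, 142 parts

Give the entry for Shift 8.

66 batches, 113 hours, 154 parts

Batches: 59, 60, 61, 62, 63, 64, 65 → 66 (+1 each step).
Hours: each term is the sum of the two before it; 6, 5, 11, 16, 27, 43, 70 → 113.
For the parts, +12 each step: 70, 82, 94, 106, 118, 130, 142 → 154.
So the next row is 66 batches, 113 hours, 154 parts.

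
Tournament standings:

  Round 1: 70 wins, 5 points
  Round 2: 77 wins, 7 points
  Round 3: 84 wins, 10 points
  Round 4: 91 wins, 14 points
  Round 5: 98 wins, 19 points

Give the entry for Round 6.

105 wins, 25 points

Wins — +7 each step: 70, 77, 84, 91, 98 → 105.
For the points, differences are 2, 3, 4, … (increasing by 1 each time): 5, 7, 10, 14, 19 → 25.
So the next line is 105 wins, 25 points.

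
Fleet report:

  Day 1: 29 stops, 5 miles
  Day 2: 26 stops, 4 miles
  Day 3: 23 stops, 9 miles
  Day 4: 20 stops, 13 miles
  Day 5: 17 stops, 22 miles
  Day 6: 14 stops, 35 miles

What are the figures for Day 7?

Stops: 29, 26, 23, 20, 17, 14 → 11 (−3 each step).
Miles — each term is the sum of the two before it: 5, 4, 9, 13, 22, 35 → 57.
Combining the parts gives 11 stops, 57 miles.

11 stops, 57 miles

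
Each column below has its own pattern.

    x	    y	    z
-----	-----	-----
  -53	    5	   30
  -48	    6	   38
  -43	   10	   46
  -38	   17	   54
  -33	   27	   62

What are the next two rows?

Column x: +5 each step; -53, -48, -43, -38, -33 → -28 → -23.
Column y — differences are 1, 4, 7, … (increasing by 3 each time): 5, 6, 10, 17, 27 → 40 → 56.
Column z: +8 each step; 30, 38, 46, 54, 62 → 70 → 78.
So the next two rows are -28  40  70 and -23  56  78.

-28  40  70; -23  56  78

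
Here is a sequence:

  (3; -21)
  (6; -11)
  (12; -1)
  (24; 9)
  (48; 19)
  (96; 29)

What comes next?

First value: ×2 each step, so 3, 6, 12, 24, 48, 96 → 192.
For the second value, +10 each step: -21, -11, -1, 9, 19, 29 → 39.
So the next tuple is (192; 39).

(192; 39)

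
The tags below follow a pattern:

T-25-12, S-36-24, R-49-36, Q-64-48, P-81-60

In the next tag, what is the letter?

O

Letter goes T, S, R, Q, P → O (letters move back 1 place in the alphabet).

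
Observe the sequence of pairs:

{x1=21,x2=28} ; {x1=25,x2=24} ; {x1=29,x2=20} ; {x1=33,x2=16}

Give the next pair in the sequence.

{x1=37,x2=12}

X1 goes 21, 25, 29, 33 → 37 (+4 each step).
X2: 28, 24, 20, 16 → 12 (together with the x1 always sums to 49).
Combining the parts gives {x1=37,x2=12}.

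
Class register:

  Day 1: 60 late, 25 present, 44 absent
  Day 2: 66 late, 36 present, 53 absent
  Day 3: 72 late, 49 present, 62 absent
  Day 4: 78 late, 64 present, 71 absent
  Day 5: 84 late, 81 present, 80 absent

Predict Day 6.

For the late, +6 each step: 60, 66, 72, 78, 84 → 90.
Present: perfect squares: 5², 6², 7², …, so 25, 36, 49, 64, 81 → 100.
Absent: +9 each step; 44, 53, 62, 71, 80 → 89.
Combining the parts gives 90 late, 100 present, 89 absent.

90 late, 100 present, 89 absent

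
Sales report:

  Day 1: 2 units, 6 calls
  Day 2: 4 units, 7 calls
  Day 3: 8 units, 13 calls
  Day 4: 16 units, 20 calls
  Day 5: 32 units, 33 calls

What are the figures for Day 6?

Units — ×2 each step: 2, 4, 8, 16, 32 → 64.
Calls: each term is the sum of the two before it; 6, 7, 13, 20, 33 → 53.
Putting it together: 64 units, 53 calls.

64 units, 53 calls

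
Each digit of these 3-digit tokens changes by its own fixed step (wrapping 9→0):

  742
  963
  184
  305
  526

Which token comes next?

First digit goes 7, 9, 1, 3, 5 → 7 (+2 each step, mod 10).
Second digit goes 4, 6, 8, 0, 2 → 4 (+2 each step, mod 10).
Third digit: +1 each step, mod 10, so 2, 3, 4, 5, 6 → 7.
So the next token is 747.

747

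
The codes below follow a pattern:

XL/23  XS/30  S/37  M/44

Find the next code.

L/51

Size: runs through clothing sizes XS→XL, so XL, XS, S, M → L.
Second component — +7 each step: 23, 30, 37, 44 → 51.
So the next code is L/51.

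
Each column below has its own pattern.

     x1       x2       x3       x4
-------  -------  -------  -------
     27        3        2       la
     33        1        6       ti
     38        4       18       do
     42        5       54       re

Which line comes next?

45  9  162  mi

For the column x1, differences are 6, 5, 4, … (decreasing by 1 each time): 27, 33, 38, 42 → 45.
Column x2: each term is the sum of the two before it, so 3, 1, 4, 5 → 9.
Column x3: 2, 6, 18, 54 → 162 (×3 each step).
Column x4: runs through the solfège scale do→ti, so la, ti, do, re → mi.
So the next line is 45  9  162  mi.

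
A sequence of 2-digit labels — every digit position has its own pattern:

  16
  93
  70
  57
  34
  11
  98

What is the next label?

First digit: −2 each step, mod 10; 1, 9, 7, 5, 3, 1, 9 → 7.
Second digit: 6, 3, 0, 7, 4, 1, 8 → 5 (−3 each step, mod 10).
Combining the parts gives 75.

75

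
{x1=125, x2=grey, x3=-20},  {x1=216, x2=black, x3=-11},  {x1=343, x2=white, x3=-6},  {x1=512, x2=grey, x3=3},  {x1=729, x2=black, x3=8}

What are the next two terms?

{x1=1000, x2=white, x3=17}, {x1=1331, x2=grey, x3=22}

For the x1, perfect cubes: 5³, 6³, 7³, …: 125, 216, 343, 512, 729 → 1000 → 1331.
For the x2, repeats grey → black → white: grey, black, white, grey, black → white → grey.
X3 goes -20, -11, -6, 3, 8 → 17 → 22 (alternating steps +9, +5, +9, +5, …).
So the next two terms are {x1=1000, x2=white, x3=17} and {x1=1331, x2=grey, x3=22}.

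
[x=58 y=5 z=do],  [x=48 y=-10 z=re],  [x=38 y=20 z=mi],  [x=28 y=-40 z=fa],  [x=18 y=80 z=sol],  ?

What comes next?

X: −10 each step; 58, 48, 38, 28, 18 → 8.
Y: 5, -10, 20, -40, 80 → -160 (×(-2) each step).
Z: runs through the solfège scale do→ti, so do, re, mi, fa, sol → la.
Putting it together: [x=8 y=-160 z=la].

[x=8 y=-160 z=la]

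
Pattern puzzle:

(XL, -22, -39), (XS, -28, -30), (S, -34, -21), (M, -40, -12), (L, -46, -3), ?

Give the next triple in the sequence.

Size: runs through clothing sizes XS→XL, so XL, XS, S, M, L → XL.
Second coordinate: −6 each step; -22, -28, -34, -40, -46 → -52.
Third coordinate: +9 each step, so -39, -30, -21, -12, -3 → 6.
So the next triple is (XL, -52, 6).

(XL, -52, 6)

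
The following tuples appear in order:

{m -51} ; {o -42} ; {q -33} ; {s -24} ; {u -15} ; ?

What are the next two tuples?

For the letter, letters move forward 2 places in the alphabet: m, o, q, s, u → w → y.
Second value goes -51, -42, -33, -24, -15 → -6 → 3 (+9 each step).
So the next two tuples are {w -6} and {y 3}.

{w -6}, {y 3}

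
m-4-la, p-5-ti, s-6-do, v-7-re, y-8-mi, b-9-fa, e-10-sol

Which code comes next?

Letter: letters move forward 3 places in the alphabet, wrapping Z→A, so m, p, s, v, y, b, e → h.
Second component: 4, 5, 6, 7, 8, 9, 10 → 11 (+1 each step).
Note goes la, ti, do, re, mi, fa, sol → la (runs through the solfège scale do→ti).
Combining the parts gives h-11-la.

h-11-la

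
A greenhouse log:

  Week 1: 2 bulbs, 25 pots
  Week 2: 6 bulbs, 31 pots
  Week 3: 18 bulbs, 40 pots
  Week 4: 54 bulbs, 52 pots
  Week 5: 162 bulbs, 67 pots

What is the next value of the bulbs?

486

Bulbs — ×3 each step: 2, 6, 18, 54, 162 → 486.
Pots — differences are 6, 9, 12, … (increasing by 3 each time): 25, 31, 40, 52, 67 → 85.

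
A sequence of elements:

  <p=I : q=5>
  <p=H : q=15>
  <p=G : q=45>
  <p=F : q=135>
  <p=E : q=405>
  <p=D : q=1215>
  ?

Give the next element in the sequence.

P: letters move back 1 place in the alphabet; I, H, G, F, E, D → C.
Q: 5, 15, 45, 135, 405, 1215 → 3645 (×3 each step).
Putting it together: <p=C : q=3645>.

<p=C : q=3645>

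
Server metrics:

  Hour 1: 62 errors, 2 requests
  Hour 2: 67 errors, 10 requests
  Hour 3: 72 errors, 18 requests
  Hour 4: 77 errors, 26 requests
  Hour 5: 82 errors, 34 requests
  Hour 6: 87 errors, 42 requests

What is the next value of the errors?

For the errors, +5 each step: 62, 67, 72, 77, 82, 87 → 92.

92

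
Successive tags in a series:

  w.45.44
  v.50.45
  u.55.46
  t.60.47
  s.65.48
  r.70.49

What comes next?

Letter — letters move back 1 place in the alphabet: w, v, u, t, s, r → q.
For the second component, +5 each step: 45, 50, 55, 60, 65, 70 → 75.
Third component: 44, 45, 46, 47, 48, 49 → 50 (+1 each step).
Combining the parts gives q.75.50.

q.75.50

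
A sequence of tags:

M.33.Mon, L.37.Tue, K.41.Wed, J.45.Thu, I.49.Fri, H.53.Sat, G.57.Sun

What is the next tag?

F.61.Mon

For the letter, letters move back 1 place in the alphabet: M, L, K, J, I, H, G → F.
Second component: +4 each step, so 33, 37, 41, 45, 49, 53, 57 → 61.
For the day, runs through the weekdays Mon→Sun: Mon, Tue, Wed, Thu, Fri, Sat, Sun → Mon.
Combining the parts gives F.61.Mon.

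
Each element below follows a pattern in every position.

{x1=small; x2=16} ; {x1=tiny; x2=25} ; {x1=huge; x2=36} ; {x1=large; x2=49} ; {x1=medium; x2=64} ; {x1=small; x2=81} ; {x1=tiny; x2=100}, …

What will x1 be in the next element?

huge

X1: small, tiny, huge, large, medium, small, tiny → huge (repeats small → tiny → huge → large → medium).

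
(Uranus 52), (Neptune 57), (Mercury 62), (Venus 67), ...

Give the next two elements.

(Earth 72), (Mars 77)

Planet goes Uranus, Neptune, Mercury, Venus → Earth → Mars (runs through the planets Mercury→Neptune).
Second value: 52, 57, 62, 67 → 72 → 77 (+5 each step).
So the next two elements are (Earth 72) and (Mars 77).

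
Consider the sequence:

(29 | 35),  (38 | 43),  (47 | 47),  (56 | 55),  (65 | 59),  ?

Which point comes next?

First entry: 29, 38, 47, 56, 65 → 74 (+9 each step).
Second entry goes 35, 43, 47, 55, 59 → 67 (alternating steps +8, +4, +8, +4, …).
Combining the parts gives (74 | 67).

(74 | 67)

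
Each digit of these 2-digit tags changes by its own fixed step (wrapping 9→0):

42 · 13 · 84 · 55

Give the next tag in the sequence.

26

First digit: −3 each step, mod 10, so 4, 1, 8, 5 → 2.
Second digit: +1 each step, mod 10; 2, 3, 4, 5 → 6.
So the next tag is 26.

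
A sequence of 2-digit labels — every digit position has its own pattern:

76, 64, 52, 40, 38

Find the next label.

First digit: 7, 6, 5, 4, 3 → 2 (−1 each step, mod 10).
Second digit goes 6, 4, 2, 0, 8 → 6 (−2 each step, mod 10).
Putting it together: 26.

26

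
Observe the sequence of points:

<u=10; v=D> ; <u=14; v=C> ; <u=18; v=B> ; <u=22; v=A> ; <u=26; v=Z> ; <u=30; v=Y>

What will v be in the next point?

V: letters move back 1 place in the alphabet, wrapping A→Z, so D, C, B, A, Z, Y → X.

X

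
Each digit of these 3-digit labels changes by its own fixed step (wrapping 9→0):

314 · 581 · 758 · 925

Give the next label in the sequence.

192

First digit: 3, 5, 7, 9 → 1 (+2 each step, mod 10).
Second digit goes 1, 8, 5, 2 → 9 (−3 each step, mod 10).
Third digit — −3 each step, mod 10: 4, 1, 8, 5 → 2.
Combining the parts gives 192.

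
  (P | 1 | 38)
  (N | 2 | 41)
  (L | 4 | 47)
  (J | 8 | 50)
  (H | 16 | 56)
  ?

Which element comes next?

Letter: letters move back 2 places in the alphabet; P, N, L, J, H → F.
Second entry — ×2 each step: 1, 2, 4, 8, 16 → 32.
Third entry: alternating steps +3, +6, +3, +6, …; 38, 41, 47, 50, 56 → 59.
Putting it together: (F | 32 | 59).

(F | 32 | 59)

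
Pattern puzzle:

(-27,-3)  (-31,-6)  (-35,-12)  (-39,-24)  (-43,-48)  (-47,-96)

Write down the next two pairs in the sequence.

(-51,-192), (-55,-384)

For the first entry, −4 each step: -27, -31, -35, -39, -43, -47 → -51 → -55.
Second entry: -3, -6, -12, -24, -48, -96 → -192 → -384 (×2 each step).
So the next two pairs are (-51,-192) and (-55,-384).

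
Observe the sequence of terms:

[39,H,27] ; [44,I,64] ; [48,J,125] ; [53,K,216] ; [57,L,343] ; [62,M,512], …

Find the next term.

First value: 39, 44, 48, 53, 57, 62 → 66 (alternating steps +5, +4, +5, +4, …).
Letter: H, I, J, K, L, M → N (letters move forward 1 place in the alphabet).
Third value: perfect cubes: 3³, 4³, 5³, …, so 27, 64, 125, 216, 343, 512 → 729.
Putting it together: [66,N,729].

[66,N,729]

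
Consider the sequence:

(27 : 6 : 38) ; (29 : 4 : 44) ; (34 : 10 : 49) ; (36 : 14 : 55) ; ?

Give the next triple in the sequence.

First coordinate: alternating steps +2, +5, +2, +5, …; 27, 29, 34, 36 → 41.
For the second coordinate, each term is the sum of the two before it: 6, 4, 10, 14 → 24.
For the third coordinate, alternating steps +6, +5, +6, +5, …: 38, 44, 49, 55 → 60.
So the next triple is (41 : 24 : 60).

(41 : 24 : 60)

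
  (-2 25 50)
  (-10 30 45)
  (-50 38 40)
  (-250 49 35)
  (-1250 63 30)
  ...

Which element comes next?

(-6250 80 25)

First coordinate: ×5 each step, so -2, -10, -50, -250, -1250 → -6250.
Second coordinate: differences are 5, 8, 11, … (increasing by 3 each time), so 25, 30, 38, 49, 63 → 80.
For the third coordinate, −5 each step: 50, 45, 40, 35, 30 → 25.
Combining the parts gives (-6250 80 25).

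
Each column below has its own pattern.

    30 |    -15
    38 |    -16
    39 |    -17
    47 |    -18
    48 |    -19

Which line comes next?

56  -20

First component goes 30, 38, 39, 47, 48 → 56 (alternating steps +8, +1, +8, +1, …).
Second component: −1 each step; -15, -16, -17, -18, -19 → -20.
Putting it together: 56  -20.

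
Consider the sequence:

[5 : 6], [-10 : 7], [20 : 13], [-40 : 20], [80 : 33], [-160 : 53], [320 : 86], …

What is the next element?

For the first coordinate, ×(-2) each step: 5, -10, 20, -40, 80, -160, 320 → -640.
Second coordinate: each term is the sum of the two before it; 6, 7, 13, 20, 33, 53, 86 → 139.
Combining the parts gives [-640 : 139].

[-640 : 139]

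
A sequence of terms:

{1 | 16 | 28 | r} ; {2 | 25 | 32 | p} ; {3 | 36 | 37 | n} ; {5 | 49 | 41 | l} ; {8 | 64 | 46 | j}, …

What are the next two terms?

First value: 1, 2, 3, 5, 8 → 13 → 21 (each term is the sum of the two before it).
For the second value, perfect squares: 4², 5², 6², …: 16, 25, 36, 49, 64 → 81 → 100.
Third value — alternating steps +4, +5, +4, +5, …: 28, 32, 37, 41, 46 → 50 → 55.
For the letter, letters move back 2 places in the alphabet: r, p, n, l, j → h → f.
Putting the parts together: {13 | 81 | 50 | h} and then {21 | 100 | 55 | f}.

{13 | 81 | 50 | h}, {21 | 100 | 55 | f}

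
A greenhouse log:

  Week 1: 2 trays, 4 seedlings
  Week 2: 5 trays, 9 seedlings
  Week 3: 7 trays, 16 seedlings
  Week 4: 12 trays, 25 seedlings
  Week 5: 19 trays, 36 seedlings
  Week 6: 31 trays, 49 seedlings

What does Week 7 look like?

50 trays, 64 seedlings

Trays — each term is the sum of the two before it: 2, 5, 7, 12, 19, 31 → 50.
Seedlings goes 4, 9, 16, 25, 36, 49 → 64 (perfect squares: 2², 3², 4², …).
Combining the parts gives 50 trays, 64 seedlings.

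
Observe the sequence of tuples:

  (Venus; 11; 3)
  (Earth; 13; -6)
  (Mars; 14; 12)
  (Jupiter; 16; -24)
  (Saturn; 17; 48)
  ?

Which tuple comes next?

Planet — runs through the planets Mercury→Neptune: Venus, Earth, Mars, Jupiter, Saturn → Uranus.
Second part goes 11, 13, 14, 16, 17 → 19 (alternating steps +2, +1, +2, +1, …).
Third part: 3, -6, 12, -24, 48 → -96 (×(-2) each step).
Putting it together: (Uranus; 19; -96).

(Uranus; 19; -96)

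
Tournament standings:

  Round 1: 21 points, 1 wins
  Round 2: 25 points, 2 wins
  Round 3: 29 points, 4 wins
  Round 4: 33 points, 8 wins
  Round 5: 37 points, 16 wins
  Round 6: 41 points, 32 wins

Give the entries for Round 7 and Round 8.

45 points, 64 wins; 49 points, 128 wins

Points: 21, 25, 29, 33, 37, 41 → 45 → 49 (+4 each step).
Wins: ×2 each step, so 1, 2, 4, 8, 16, 32 → 64 → 128.
Putting the parts together: 45 points, 64 wins and then 49 points, 128 wins.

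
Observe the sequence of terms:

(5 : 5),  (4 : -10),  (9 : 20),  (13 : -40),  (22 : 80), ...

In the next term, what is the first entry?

For the first entry, each term is the sum of the two before it: 5, 4, 9, 13, 22 → 35.
Second entry goes 5, -10, 20, -40, 80 → -160 (×(-2) each step).

35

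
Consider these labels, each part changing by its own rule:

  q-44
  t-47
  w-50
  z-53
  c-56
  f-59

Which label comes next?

i-62

Letter — letters move forward 3 places in the alphabet, wrapping Z→A: q, t, w, z, c, f → i.
Second component: +3 each step; 44, 47, 50, 53, 56, 59 → 62.
Putting it together: i-62.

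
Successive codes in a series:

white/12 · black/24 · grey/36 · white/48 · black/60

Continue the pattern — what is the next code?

grey/72

Shade goes white, black, grey, white, black → grey (repeats white → black → grey).
Second component: +12 each step; 12, 24, 36, 48, 60 → 72.
Combining the parts gives grey/72.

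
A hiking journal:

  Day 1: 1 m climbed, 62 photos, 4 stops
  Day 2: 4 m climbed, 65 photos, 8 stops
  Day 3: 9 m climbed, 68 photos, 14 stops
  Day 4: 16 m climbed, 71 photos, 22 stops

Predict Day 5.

For the m climbed, perfect squares: 1², 2², 3², …: 1, 4, 9, 16 → 25.
Photos goes 62, 65, 68, 71 → 74 (+3 each step).
Stops — differences are 4, 6, 8, … (increasing by 2 each time): 4, 8, 14, 22 → 32.
So the next record is 25 m climbed, 74 photos, 32 stops.

25 m climbed, 74 photos, 32 stops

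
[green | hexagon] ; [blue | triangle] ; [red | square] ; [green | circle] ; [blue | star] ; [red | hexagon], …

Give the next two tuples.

[green | triangle], [blue | square]

Colour: repeats green → blue → red; green, blue, red, green, blue, red → green → blue.
Shape goes hexagon, triangle, square, circle, star, hexagon → triangle → square (repeats hexagon → triangle → square → circle → star).
So the next two tuples are [green | triangle] and [blue | square].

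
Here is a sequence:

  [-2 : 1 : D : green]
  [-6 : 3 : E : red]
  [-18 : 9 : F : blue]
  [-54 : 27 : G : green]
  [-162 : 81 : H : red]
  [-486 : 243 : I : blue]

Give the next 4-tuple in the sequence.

For the first entry, ×3 each step: -2, -6, -18, -54, -162, -486 → -1458.
Second entry: ×3 each step; 1, 3, 9, 27, 81, 243 → 729.
Letter: D, E, F, G, H, I → J (letters move forward 1 place in the alphabet).
Colour: green, red, blue, green, red, blue → green (repeats green → red → blue).
Combining the parts gives [-1458 : 729 : J : green].

[-1458 : 729 : J : green]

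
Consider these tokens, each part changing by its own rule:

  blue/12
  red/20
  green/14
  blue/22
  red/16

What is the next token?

Colour goes blue, red, green, blue, red → green (repeats blue → red → green).
Second component — alternating steps +8, −6, +8, −6, …: 12, 20, 14, 22, 16 → 24.
Putting it together: green/24.

green/24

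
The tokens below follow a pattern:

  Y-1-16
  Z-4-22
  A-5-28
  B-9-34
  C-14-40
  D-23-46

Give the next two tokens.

E-37-52, F-60-58

Letter: Y, Z, A, B, C, D → E → F (letters move forward 1 place in the alphabet, wrapping Z→A).
Second component: each term is the sum of the two before it; 1, 4, 5, 9, 14, 23 → 37 → 60.
Third component: 16, 22, 28, 34, 40, 46 → 52 → 58 (+6 each step).
So the next two tokens are E-37-52 and F-60-58.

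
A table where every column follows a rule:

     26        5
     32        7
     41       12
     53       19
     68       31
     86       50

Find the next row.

First component: 26, 32, 41, 53, 68, 86 → 107 (differences are 6, 9, 12, … (increasing by 3 each time)).
Second component goes 5, 7, 12, 19, 31, 50 → 81 (each term is the sum of the two before it).
Putting it together: 107  81.

107  81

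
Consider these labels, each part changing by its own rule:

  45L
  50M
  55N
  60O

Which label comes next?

First component: 45, 50, 55, 60 → 65 (+5 each step).
For the letter, letters move forward 1 place in the alphabet: L, M, N, O → P.
Putting it together: 65P.

65P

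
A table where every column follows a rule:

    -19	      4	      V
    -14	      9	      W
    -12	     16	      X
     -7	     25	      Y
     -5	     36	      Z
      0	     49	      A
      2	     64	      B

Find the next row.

First component: -19, -14, -12, -7, -5, 0, 2 → 7 (alternating steps +5, +2, +5, +2, …).
Second component: perfect squares: 2², 3², 4², …; 4, 9, 16, 25, 36, 49, 64 → 81.
Letter goes V, W, X, Y, Z, A, B → C (letters move forward 1 place in the alphabet, wrapping Z→A).
Putting it together: 7  81  C.

7  81  C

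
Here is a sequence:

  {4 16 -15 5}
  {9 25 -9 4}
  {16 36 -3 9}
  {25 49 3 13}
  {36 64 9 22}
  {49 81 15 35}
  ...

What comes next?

First value: perfect squares: 2², 3², 4², …; 4, 9, 16, 25, 36, 49 → 64.
Second value: perfect squares: 4², 5², 6², …; 16, 25, 36, 49, 64, 81 → 100.
Third value — +6 each step: -15, -9, -3, 3, 9, 15 → 21.
Fourth value goes 5, 4, 9, 13, 22, 35 → 57 (each term is the sum of the two before it).
Putting it together: {64 100 21 57}.

{64 100 21 57}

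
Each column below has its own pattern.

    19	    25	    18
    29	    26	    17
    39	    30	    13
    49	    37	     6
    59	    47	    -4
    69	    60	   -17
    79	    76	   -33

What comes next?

First component: 19, 29, 39, 49, 59, 69, 79 → 89 (+10 each step).
Second component: 25, 26, 30, 37, 47, 60, 76 → 95 (differences are 1, 4, 7, … (increasing by 3 each time)).
Third component: together with the second component always sums to 43, so 18, 17, 13, 6, -4, -17, -33 → -52.
Putting it together: 89  95  -52.

89  95  -52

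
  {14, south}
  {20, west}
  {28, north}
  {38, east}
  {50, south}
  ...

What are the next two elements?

{64, west}, {80, north}

First slot — differences are 6, 8, 10, … (increasing by 2 each time): 14, 20, 28, 38, 50 → 64 → 80.
For the direction, repeats south → west → north → east: south, west, north, east, south → west → north.
Putting the parts together: {64, west} and then {80, north}.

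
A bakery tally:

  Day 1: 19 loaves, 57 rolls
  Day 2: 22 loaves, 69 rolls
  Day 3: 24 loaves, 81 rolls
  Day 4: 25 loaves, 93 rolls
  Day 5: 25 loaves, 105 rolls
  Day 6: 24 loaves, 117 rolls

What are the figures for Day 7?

For the loaves, differences are 3, 2, 1, … (decreasing by 1 each time): 19, 22, 24, 25, 25, 24 → 22.
Rolls: 57, 69, 81, 93, 105, 117 → 129 (+12 each step).
Putting it together: 22 loaves, 129 rolls.

22 loaves, 129 rolls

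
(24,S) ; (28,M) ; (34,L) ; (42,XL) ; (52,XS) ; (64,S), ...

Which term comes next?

First component: differences are 4, 6, 8, … (increasing by 2 each time); 24, 28, 34, 42, 52, 64 → 78.
Size: S, M, L, XL, XS, S → M (repeats S → M → L → XL → XS).
Putting it together: (78,M).

(78,M)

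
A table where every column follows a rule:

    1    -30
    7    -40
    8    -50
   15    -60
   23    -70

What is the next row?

For the first component, each term is the sum of the two before it: 1, 7, 8, 15, 23 → 38.
Second component: −10 each step; -30, -40, -50, -60, -70 → -80.
So the next row is 38  -80.

38  -80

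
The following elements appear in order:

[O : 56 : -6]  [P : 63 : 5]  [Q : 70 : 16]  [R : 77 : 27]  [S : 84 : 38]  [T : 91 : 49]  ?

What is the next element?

[U : 98 : 60]

Letter goes O, P, Q, R, S, T → U (letters move forward 1 place in the alphabet).
Second slot: 56, 63, 70, 77, 84, 91 → 98 (+7 each step).
Third slot — +11 each step: -6, 5, 16, 27, 38, 49 → 60.
So the next element is [U : 98 : 60].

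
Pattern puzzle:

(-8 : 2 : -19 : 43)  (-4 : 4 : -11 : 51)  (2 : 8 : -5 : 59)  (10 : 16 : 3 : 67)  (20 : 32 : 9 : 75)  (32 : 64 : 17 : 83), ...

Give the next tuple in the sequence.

(46 : 128 : 23 : 91)

First component: -8, -4, 2, 10, 20, 32 → 46 (differences are 4, 6, 8, … (increasing by 2 each time)).
For the second component, ×2 each step: 2, 4, 8, 16, 32, 64 → 128.
For the third component, alternating steps +8, +6, +8, +6, …: -19, -11, -5, 3, 9, 17 → 23.
Fourth component: 43, 51, 59, 67, 75, 83 → 91 (+8 each step).
So the next tuple is (46 : 128 : 23 : 91).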